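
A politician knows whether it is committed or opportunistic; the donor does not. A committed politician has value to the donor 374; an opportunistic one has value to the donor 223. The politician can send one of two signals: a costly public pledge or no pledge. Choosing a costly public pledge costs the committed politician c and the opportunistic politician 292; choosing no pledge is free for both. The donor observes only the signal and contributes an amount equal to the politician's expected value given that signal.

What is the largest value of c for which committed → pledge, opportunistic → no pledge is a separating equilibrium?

Under separation: pledge → committed (pays 374); no pledge → opportunistic (pays 223).
Opportunistic: 223 − 0 = 223 ≥ 374 − 292 = 82. Holds regardless of c. ✓
Committed: 374 − c ≥ 223 − 0, so c ≤ 374 − 223 = 151.

151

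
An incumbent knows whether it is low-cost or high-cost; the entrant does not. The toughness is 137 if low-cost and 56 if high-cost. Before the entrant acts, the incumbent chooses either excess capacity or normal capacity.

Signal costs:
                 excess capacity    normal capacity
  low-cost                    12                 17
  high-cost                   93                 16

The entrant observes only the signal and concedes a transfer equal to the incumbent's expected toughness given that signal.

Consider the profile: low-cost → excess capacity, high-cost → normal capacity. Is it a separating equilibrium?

If types separate, excess capacity earns payment 137 and normal capacity earns 56.
Low-cost: excess capacity gives 137 − 12 = 125; normal capacity gives 56 − 17 = 39. No deviation. ✓
High-cost: normal capacity gives 56 − 16 = 40; excess capacity gives 137 − 93 = 44. Would deviate. ✗

No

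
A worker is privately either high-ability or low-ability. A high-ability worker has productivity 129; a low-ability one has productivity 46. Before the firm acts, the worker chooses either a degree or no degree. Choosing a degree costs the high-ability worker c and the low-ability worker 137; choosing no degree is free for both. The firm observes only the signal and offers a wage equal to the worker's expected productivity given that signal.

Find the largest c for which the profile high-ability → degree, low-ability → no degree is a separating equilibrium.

Under separation: degree → high-ability (pays 129); no degree → low-ability (pays 46).
Low-ability: 46 − 0 = 46 ≥ 129 − 137 = -8. Holds regardless of c. ✓
High-ability: 129 − c ≥ 46 − 0, so c ≤ 129 − 46 = 83.

83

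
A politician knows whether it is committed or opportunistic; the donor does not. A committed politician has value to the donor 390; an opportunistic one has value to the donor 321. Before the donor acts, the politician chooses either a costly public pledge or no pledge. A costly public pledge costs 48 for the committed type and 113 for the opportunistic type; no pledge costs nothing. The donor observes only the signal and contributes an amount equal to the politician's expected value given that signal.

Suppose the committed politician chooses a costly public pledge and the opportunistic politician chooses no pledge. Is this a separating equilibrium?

If types separate, pledge earns payment 390 and no pledge earns 321.
Committed: pledge gives 390 − 48 = 342; no pledge gives 321 − 0 = 321. No deviation. ✓
Opportunistic: no pledge gives 321 − 0 = 321; pledge gives 390 − 113 = 277. No deviation. ✓
Neither type gains from mimicking the other.

Yes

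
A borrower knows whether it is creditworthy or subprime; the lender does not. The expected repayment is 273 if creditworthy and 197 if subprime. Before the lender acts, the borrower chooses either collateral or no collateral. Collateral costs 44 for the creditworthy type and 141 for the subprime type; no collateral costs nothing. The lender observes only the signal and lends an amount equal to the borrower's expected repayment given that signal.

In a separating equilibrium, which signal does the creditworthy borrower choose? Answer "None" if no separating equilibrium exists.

collateral

Try creditworthy → collateral, subprime → no collateral:
  If types separate, collateral earns payment 273 and no collateral earns 197.
  Creditworthy: collateral gives 273 − 44 = 229; no collateral gives 197 − 0 = 197. No deviation. ✓
  Subprime: no collateral gives 197 − 0 = 197; collateral gives 273 − 141 = 132. No deviation. ✓
Both hold — the creditworthy type sends collateral.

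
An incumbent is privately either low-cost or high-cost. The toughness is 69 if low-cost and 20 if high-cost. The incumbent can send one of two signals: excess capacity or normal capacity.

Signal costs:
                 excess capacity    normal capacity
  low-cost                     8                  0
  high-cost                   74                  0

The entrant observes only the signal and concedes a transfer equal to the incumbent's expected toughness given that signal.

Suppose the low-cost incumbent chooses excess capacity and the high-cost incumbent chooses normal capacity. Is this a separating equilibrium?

Under separation the entrant infers type exactly: excess capacity → low-cost (pays 69), normal capacity → high-cost (pays 20).
Low-cost: excess capacity gives 69 − 8 = 61; normal capacity gives 20 − 0 = 20. No deviation. ✓
High-cost: normal capacity gives 20 − 0 = 20; excess capacity gives 69 − 74 = -5. No deviation. ✓
Both incentive constraints hold.

Yes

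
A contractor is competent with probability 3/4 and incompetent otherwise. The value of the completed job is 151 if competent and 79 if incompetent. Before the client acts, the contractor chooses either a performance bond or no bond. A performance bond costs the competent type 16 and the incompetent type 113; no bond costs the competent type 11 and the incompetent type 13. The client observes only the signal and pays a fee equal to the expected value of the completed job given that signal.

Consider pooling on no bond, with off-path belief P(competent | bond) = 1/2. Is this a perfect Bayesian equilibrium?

Yes

On the equilibrium path (no bond) the client holds the prior 3/4 and pays 3/4·151 + 1/4·79 = 133. Off-path (bond) belief 1/2 gives 1/2·151 + 1/2·79 = 115.
Competent: no bond gives 133 − 11 = 122; bond gives 115 − 16 = 99. Stays. ✓
Incompetent: no bond gives 133 − 13 = 120; bond gives 115 − 113 = 2. Stays. ✓
Beliefs are Bayes-consistent on-path and both types best-respond.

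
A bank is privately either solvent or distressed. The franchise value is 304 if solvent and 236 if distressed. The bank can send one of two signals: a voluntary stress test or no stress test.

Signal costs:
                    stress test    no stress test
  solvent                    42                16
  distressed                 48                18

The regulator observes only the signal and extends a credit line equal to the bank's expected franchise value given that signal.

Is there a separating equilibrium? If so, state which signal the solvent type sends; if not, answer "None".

None

Try solvent → stress test, distressed → no stress test:
  If types separate, stress test earns payment 304 and no stress test earns 236.
  Solvent: stress test gives 304 − 42 = 262; no stress test gives 236 − 16 = 220. No deviation. ✓
  Distressed: no stress test gives 236 − 18 = 218; stress test gives 304 − 48 = 256. Would deviate. ✗
Try solvent → no stress test, distressed → stress test:
  If types separate, no stress test earns payment 304 and stress test earns 236.
  Solvent: no stress test gives 304 − 16 = 288; stress test gives 236 − 42 = 194. No deviation. ✓
  Distressed: stress test gives 236 − 48 = 188; no stress test gives 304 − 18 = 286. Would deviate. ✗
Neither assignment is incentive-compatible.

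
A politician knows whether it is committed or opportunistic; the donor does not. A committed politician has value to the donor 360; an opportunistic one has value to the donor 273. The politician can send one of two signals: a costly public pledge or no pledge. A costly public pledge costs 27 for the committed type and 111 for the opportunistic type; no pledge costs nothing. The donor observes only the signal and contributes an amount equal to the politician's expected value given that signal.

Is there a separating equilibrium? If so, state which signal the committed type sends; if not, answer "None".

pledge

Try committed → pledge, opportunistic → no pledge:
  Under separation the donor infers type exactly: pledge → committed (pays 360), no pledge → opportunistic (pays 273).
  Committed: pledge gives 360 − 27 = 333; no pledge gives 273 − 0 = 273. No deviation. ✓
  Opportunistic: no pledge gives 273 − 0 = 273; pledge gives 360 − 111 = 249. No deviation. ✓
Both hold — the committed type sends pledge.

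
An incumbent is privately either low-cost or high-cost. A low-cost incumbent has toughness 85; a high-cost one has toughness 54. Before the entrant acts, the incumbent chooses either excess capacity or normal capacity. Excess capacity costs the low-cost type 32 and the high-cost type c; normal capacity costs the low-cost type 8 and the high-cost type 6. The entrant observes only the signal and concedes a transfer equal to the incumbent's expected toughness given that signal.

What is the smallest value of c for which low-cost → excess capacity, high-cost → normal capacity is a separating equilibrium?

Under separation: excess capacity → low-cost (pays 85); normal capacity → high-cost (pays 54).
Low-cost: 85 − 32 = 53 ≥ 54 − 8 = 46. Holds regardless of c. ✓
High-cost: 54 − 6 ≥ 85 − c, so c ≥ 85 − 48 = 37.

37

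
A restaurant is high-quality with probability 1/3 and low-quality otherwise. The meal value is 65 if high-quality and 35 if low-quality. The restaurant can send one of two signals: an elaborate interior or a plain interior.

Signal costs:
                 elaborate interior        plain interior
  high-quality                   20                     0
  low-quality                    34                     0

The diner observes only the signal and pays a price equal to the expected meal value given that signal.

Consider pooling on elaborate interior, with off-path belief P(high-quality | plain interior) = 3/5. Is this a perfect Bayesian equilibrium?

At the pooled signal (elaborate interior) the diner holds the prior 1/3 and pays 1/3·65 + 2/3·35 = 45. Off-path (plain interior) belief 3/5 gives 3/5·65 + 2/5·35 = 53.
High-quality: elaborate interior gives 45 − 20 = 25; plain interior gives 53 − 0 = 53. Deviates. ✗
Low-quality: elaborate interior gives 45 − 34 = 11; plain interior gives 53 − 0 = 53. Deviates. ✗

No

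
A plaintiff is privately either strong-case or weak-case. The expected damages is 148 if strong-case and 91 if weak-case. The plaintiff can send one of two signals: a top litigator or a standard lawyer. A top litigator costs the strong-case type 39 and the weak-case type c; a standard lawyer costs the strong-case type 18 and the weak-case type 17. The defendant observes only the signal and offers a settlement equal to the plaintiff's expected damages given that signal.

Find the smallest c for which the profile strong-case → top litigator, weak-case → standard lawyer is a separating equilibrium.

74

Under separation: top litigator → strong-case (pays 148); standard lawyer → weak-case (pays 91).
Strong-case: 148 − 39 = 109 ≥ 91 − 18 = 73. Holds regardless of c. ✓
Weak-case: 91 − 17 ≥ 148 − c, so c ≥ 148 − 74 = 74.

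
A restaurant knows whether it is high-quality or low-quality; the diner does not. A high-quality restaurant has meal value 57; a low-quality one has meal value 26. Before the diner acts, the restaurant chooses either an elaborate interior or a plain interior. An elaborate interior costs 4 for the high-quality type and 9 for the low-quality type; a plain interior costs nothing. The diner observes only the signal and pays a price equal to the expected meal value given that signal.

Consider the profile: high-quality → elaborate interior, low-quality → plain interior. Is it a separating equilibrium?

No

If types separate, elaborate interior earns payment 57 and plain interior earns 26.
High-quality: elaborate interior gives 57 − 4 = 53; plain interior gives 26 − 0 = 26. No deviation. ✓
Low-quality: plain interior gives 26 − 0 = 26; elaborate interior gives 57 − 9 = 48. Would deviate. ✗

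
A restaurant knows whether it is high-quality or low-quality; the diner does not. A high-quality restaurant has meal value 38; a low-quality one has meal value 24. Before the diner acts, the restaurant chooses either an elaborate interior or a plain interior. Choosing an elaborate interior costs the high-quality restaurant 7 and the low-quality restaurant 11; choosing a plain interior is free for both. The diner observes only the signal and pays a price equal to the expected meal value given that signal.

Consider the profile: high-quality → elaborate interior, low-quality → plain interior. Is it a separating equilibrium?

Under separation the diner infers type exactly: elaborate interior → high-quality (pays 38), plain interior → low-quality (pays 24).
High-quality: elaborate interior gives 38 − 7 = 31; plain interior gives 24 − 0 = 24. No deviation. ✓
Low-quality: plain interior gives 24 − 0 = 24; elaborate interior gives 38 − 11 = 27. Would deviate. ✗

No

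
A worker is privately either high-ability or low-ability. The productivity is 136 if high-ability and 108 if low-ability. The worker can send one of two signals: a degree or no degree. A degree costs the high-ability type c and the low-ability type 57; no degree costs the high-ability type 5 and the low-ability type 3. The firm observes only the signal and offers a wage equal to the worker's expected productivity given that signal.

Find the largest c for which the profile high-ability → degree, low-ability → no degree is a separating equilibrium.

Under separation: degree → high-ability (pays 136); no degree → low-ability (pays 108).
Low-ability: 108 − 3 = 105 ≥ 136 − 57 = 79. Holds regardless of c. ✓
High-ability: 136 − c ≥ 108 − 5, so c ≤ 136 − 103 = 33.

33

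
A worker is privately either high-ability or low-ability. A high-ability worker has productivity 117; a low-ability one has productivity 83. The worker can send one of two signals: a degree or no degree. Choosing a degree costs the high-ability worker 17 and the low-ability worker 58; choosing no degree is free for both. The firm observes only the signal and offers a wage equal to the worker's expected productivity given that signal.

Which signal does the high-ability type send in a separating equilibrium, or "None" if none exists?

Try high-ability → degree, low-ability → no degree:
  If types separate, degree earns payment 117 and no degree earns 83.
  High-ability: degree gives 117 − 17 = 100; no degree gives 83 − 0 = 83. No deviation. ✓
  Low-ability: no degree gives 83 − 0 = 83; degree gives 117 − 58 = 59. No deviation. ✓
Both hold — the high-ability type sends degree.

degree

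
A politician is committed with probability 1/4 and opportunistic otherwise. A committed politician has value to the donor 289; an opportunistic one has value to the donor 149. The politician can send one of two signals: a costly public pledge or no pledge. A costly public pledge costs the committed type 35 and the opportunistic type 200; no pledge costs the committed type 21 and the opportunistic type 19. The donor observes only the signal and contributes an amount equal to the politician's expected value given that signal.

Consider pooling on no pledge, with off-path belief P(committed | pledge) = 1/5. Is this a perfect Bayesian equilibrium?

On the equilibrium path (no pledge) the donor holds the prior 1/4 and pays 1/4·289 + 3/4·149 = 184. Off-path (pledge) belief 1/5 gives 1/5·289 + 4/5·149 = 177.
Committed: no pledge gives 184 − 21 = 163; pledge gives 177 − 35 = 142. Stays. ✓
Opportunistic: no pledge gives 184 − 19 = 165; pledge gives 177 − 200 = -23. Stays. ✓
Beliefs are Bayes-consistent on-path and both types best-respond.

Yes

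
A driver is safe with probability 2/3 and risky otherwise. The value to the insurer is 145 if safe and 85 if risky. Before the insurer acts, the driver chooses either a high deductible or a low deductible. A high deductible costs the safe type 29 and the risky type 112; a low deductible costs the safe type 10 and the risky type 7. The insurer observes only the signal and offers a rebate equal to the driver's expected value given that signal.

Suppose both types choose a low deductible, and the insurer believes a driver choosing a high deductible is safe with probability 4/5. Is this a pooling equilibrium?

Yes

At the pooled signal (low deductible) the insurer holds the prior 2/3 and pays 2/3·145 + 1/3·85 = 125. Off-path (high deductible) belief 4/5 gives 4/5·145 + 1/5·85 = 133.
Safe: low deductible gives 125 − 10 = 115; high deductible gives 133 − 29 = 104. Stays. ✓
Risky: low deductible gives 125 − 7 = 118; high deductible gives 133 − 112 = 21. Stays. ✓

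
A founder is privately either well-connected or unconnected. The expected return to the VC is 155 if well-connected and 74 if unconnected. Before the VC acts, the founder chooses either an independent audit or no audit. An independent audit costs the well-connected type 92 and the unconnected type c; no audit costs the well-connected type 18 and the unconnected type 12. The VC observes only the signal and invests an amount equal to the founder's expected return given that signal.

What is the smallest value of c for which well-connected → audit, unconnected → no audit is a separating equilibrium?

Under separation: audit → well-connected (pays 155); no audit → unconnected (pays 74).
Well-connected: 155 − 92 = 63 ≥ 74 − 18 = 56. Holds regardless of c. ✓
Unconnected: 74 − 12 ≥ 155 − c, so c ≥ 155 − 62 = 93.

93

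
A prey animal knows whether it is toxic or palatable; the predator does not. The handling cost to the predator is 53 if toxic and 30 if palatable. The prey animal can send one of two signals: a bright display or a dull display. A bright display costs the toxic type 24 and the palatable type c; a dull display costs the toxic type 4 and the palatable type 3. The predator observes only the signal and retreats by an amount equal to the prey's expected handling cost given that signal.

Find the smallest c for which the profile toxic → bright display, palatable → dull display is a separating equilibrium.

Under separation: bright display → toxic (pays 53); dull display → palatable (pays 30).
Toxic: 53 − 24 = 29 ≥ 30 − 4 = 26. Holds regardless of c. ✓
Palatable: 30 − 3 ≥ 53 − c, so c ≥ 53 − 27 = 26.

26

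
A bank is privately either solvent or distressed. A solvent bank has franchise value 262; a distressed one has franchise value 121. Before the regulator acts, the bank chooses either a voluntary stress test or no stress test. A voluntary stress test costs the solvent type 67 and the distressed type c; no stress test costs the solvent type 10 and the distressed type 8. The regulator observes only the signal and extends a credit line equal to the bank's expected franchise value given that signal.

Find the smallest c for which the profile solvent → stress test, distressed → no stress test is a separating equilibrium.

149

Under separation: stress test → solvent (pays 262); no stress test → distressed (pays 121).
Solvent: 262 − 67 = 195 ≥ 121 − 10 = 111. Holds regardless of c. ✓
Distressed: 121 − 8 ≥ 262 − c, so c ≥ 262 − 113 = 149.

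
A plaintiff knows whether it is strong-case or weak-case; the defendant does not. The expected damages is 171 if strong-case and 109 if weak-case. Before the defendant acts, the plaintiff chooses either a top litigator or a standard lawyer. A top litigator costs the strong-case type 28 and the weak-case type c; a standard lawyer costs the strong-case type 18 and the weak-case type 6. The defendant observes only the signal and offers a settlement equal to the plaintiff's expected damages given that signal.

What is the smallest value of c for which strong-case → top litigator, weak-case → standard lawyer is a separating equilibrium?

Under separation: top litigator → strong-case (pays 171); standard lawyer → weak-case (pays 109).
Strong-case: 171 − 28 = 143 ≥ 109 − 18 = 91. Holds regardless of c. ✓
Weak-case: 109 − 6 ≥ 171 − c, so c ≥ 171 − 103 = 68.

68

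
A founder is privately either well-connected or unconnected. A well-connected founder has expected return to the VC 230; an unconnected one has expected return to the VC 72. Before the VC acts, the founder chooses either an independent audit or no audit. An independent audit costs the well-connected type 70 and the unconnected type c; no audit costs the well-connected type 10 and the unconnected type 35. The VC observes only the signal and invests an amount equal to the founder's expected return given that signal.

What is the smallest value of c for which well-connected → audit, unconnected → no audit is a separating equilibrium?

193

Under separation: audit → well-connected (pays 230); no audit → unconnected (pays 72).
Well-connected: 230 − 70 = 160 ≥ 72 − 10 = 62. Holds regardless of c. ✓
Unconnected: 72 − 35 ≥ 230 − c, so c ≥ 230 − 37 = 193.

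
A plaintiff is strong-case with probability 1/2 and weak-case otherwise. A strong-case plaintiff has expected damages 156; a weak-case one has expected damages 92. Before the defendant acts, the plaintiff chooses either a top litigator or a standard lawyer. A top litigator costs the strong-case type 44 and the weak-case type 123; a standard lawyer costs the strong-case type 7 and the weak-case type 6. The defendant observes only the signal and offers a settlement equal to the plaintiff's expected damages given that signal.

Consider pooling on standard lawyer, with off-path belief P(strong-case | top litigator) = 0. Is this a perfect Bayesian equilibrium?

Yes

At the pooled signal (standard lawyer) the defendant holds the prior 1/2 and pays 1/2·156 + 1/2·92 = 124. Off-path (top litigator) belief 0 gives 0·156 + 1·92 = 92.
Strong-case: standard lawyer gives 124 − 7 = 117; top litigator gives 92 − 44 = 48. Stays. ✓
Weak-case: standard lawyer gives 124 − 6 = 118; top litigator gives 92 − 123 = -31. Stays. ✓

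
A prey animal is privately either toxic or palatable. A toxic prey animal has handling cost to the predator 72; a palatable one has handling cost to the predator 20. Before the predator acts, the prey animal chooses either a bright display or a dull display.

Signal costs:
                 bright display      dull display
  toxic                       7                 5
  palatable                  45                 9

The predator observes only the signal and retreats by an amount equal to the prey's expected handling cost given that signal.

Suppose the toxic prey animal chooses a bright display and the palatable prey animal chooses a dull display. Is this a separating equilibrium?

No

If types separate, bright display earns payment 72 and dull display earns 20.
Toxic: bright display gives 72 − 7 = 65; dull display gives 20 − 5 = 15. No deviation. ✓
Palatable: dull display gives 20 − 9 = 11; bright display gives 72 − 45 = 27. Would deviate. ✗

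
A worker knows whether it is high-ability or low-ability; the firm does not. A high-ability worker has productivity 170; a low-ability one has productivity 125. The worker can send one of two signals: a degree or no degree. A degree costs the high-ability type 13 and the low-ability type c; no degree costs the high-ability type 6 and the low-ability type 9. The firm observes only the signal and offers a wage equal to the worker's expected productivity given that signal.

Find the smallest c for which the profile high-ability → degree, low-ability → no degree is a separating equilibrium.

54

Under separation: degree → high-ability (pays 170); no degree → low-ability (pays 125).
High-ability: 170 − 13 = 157 ≥ 125 − 6 = 119. Holds regardless of c. ✓
Low-ability: 125 − 9 ≥ 170 − c, so c ≥ 170 − 116 = 54.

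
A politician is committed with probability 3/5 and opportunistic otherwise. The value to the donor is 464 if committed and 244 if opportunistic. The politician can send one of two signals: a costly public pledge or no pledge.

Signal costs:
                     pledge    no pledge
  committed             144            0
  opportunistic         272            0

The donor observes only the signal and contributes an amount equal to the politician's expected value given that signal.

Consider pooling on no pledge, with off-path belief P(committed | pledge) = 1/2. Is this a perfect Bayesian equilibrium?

On the equilibrium path (no pledge) the donor holds the prior 3/5 and pays 3/5·464 + 2/5·244 = 376. Off-path (pledge) belief 1/2 gives 1/2·464 + 1/2·244 = 354.
Committed: no pledge gives 376 − 0 = 376; pledge gives 354 − 144 = 210. Stays. ✓
Opportunistic: no pledge gives 376 − 0 = 376; pledge gives 354 − 272 = 82. Stays. ✓
Beliefs are Bayes-consistent on-path and both types best-respond.

Yes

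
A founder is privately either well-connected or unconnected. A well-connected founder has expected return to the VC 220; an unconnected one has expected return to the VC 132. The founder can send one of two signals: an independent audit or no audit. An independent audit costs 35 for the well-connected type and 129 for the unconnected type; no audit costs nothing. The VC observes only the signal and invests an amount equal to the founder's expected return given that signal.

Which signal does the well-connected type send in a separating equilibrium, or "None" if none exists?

Try well-connected → audit, unconnected → no audit:
  If types separate, audit earns payment 220 and no audit earns 132.
  Well-connected: audit gives 220 − 35 = 185; no audit gives 132 − 0 = 132. No deviation. ✓
  Unconnected: no audit gives 132 − 0 = 132; audit gives 220 − 129 = 91. No deviation. ✓
Both hold — the well-connected type sends audit.

audit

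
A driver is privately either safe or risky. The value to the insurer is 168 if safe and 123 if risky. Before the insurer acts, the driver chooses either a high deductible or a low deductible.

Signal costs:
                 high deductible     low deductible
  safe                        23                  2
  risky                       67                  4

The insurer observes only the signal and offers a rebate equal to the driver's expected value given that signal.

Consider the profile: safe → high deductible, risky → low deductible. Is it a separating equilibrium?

If types separate, high deductible earns payment 168 and low deductible earns 123.
Safe: high deductible gives 168 − 23 = 145; low deductible gives 123 − 2 = 121. No deviation. ✓
Risky: low deductible gives 123 − 4 = 119; high deductible gives 168 − 67 = 101. No deviation. ✓
Neither type gains from mimicking the other.

Yes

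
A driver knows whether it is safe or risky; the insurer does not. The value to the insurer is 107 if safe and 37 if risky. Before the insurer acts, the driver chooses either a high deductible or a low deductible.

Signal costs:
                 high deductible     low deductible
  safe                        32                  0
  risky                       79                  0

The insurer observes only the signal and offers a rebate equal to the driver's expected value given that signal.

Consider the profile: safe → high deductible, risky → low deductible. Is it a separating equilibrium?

Under separation the insurer infers type exactly: high deductible → safe (pays 107), low deductible → risky (pays 37).
Safe: high deductible gives 107 − 32 = 75; low deductible gives 37 − 0 = 37. No deviation. ✓
Risky: low deductible gives 37 − 0 = 37; high deductible gives 107 − 79 = 28. No deviation. ✓
Both incentive constraints hold.

Yes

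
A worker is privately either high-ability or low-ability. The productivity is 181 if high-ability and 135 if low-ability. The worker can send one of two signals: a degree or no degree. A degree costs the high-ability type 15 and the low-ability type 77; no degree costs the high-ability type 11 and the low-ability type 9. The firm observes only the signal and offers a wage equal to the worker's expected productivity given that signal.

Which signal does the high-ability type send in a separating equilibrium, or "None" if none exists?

degree

Try high-ability → degree, low-ability → no degree:
  If types separate, degree earns payment 181 and no degree earns 135.
  High-ability: degree gives 181 − 15 = 166; no degree gives 135 − 11 = 124. No deviation. ✓
  Low-ability: no degree gives 135 − 9 = 126; degree gives 181 − 77 = 104. No deviation. ✓
Both hold — the high-ability type sends degree.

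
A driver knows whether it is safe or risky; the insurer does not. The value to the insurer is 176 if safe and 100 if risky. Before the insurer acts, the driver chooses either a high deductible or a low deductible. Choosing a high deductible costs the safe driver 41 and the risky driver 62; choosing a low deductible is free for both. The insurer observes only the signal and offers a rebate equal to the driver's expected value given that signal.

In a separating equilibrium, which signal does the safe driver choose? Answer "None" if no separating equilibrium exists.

Try safe → high deductible, risky → low deductible:
  If types separate, high deductible earns payment 176 and low deductible earns 100.
  Safe: high deductible gives 176 − 41 = 135; low deductible gives 100 − 0 = 100. No deviation. ✓
  Risky: low deductible gives 100 − 0 = 100; high deductible gives 176 − 62 = 114. Would deviate. ✗
Try safe → low deductible, risky → high deductible:
  If types separate, low deductible earns payment 176 and high deductible earns 100.
  Safe: low deductible gives 176 − 0 = 176; high deductible gives 100 − 41 = 59. No deviation. ✓
  Risky: high deductible gives 100 − 62 = 38; low deductible gives 176 − 0 = 176. Would deviate. ✗
Neither assignment is incentive-compatible.

None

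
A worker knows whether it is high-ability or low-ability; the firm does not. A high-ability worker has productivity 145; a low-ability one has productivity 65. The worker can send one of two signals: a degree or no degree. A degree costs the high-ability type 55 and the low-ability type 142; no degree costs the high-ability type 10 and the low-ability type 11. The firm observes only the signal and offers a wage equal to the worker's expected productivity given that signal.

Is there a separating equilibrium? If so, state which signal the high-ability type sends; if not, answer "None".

degree

Try high-ability → degree, low-ability → no degree:
  Under separation the firm infers type exactly: degree → high-ability (pays 145), no degree → low-ability (pays 65).
  High-ability: degree gives 145 − 55 = 90; no degree gives 65 − 10 = 55. No deviation. ✓
  Low-ability: no degree gives 65 − 11 = 54; degree gives 145 − 142 = 3. No deviation. ✓
Both hold — the high-ability type sends degree.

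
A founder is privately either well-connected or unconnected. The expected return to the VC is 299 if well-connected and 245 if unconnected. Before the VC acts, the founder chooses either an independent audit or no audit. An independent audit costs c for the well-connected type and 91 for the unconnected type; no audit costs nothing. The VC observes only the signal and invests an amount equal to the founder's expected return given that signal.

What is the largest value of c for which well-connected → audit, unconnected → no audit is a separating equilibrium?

Under separation: audit → well-connected (pays 299); no audit → unconnected (pays 245).
Unconnected: 245 − 0 = 245 ≥ 299 − 91 = 208. Holds regardless of c. ✓
Well-connected: 299 − c ≥ 245 − 0, so c ≤ 299 − 245 = 54.

54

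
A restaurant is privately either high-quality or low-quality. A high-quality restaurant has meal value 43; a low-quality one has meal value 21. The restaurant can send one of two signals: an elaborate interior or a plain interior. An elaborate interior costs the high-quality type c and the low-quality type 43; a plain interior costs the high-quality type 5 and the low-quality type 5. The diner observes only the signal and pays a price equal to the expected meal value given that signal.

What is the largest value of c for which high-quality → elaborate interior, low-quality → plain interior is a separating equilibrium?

Under separation: elaborate interior → high-quality (pays 43); plain interior → low-quality (pays 21).
Low-quality: 21 − 5 = 16 ≥ 43 − 43 = 0. Holds regardless of c. ✓
High-quality: 43 − c ≥ 21 − 5, so c ≤ 43 − 16 = 27.

27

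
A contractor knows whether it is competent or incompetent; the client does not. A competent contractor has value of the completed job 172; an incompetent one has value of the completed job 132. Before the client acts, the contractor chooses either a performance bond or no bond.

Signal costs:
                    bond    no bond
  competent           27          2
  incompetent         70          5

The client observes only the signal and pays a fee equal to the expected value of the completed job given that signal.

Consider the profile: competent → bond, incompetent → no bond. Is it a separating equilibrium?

Under separation the client infers type exactly: bond → competent (pays 172), no bond → incompetent (pays 132).
Competent: bond gives 172 − 27 = 145; no bond gives 132 − 2 = 130. No deviation. ✓
Incompetent: no bond gives 132 − 5 = 127; bond gives 172 − 70 = 102. No deviation. ✓
Both incentive constraints hold.

Yes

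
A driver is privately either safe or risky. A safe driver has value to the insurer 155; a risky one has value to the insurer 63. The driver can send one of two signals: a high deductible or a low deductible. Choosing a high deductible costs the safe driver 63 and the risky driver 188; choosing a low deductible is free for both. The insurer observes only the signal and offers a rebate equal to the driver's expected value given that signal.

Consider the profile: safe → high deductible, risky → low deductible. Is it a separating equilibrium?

Yes

Under separation the insurer infers type exactly: high deductible → safe (pays 155), low deductible → risky (pays 63).
Safe: high deductible gives 155 − 63 = 92; low deductible gives 63 − 0 = 63. No deviation. ✓
Risky: low deductible gives 63 − 0 = 63; high deductible gives 155 − 188 = -33. No deviation. ✓
Neither type gains from mimicking the other.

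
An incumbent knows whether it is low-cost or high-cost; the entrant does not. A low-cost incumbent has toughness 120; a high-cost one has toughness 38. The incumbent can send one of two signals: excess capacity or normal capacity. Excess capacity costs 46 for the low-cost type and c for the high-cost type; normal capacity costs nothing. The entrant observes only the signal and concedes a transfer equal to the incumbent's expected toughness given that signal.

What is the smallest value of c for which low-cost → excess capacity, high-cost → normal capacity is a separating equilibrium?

82

Under separation: excess capacity → low-cost (pays 120); normal capacity → high-cost (pays 38).
Low-cost: 120 − 46 = 74 ≥ 38 − 0 = 38. Holds regardless of c. ✓
High-cost: 38 − 0 ≥ 120 − c, so c ≥ 120 − 38 = 82.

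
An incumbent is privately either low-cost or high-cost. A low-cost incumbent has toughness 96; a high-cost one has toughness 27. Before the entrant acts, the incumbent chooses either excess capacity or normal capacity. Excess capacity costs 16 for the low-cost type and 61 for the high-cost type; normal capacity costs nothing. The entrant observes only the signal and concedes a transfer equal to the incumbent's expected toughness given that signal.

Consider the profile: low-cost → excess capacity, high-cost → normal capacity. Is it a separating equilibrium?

If types separate, excess capacity earns payment 96 and normal capacity earns 27.
Low-cost: excess capacity gives 96 − 16 = 80; normal capacity gives 27 − 0 = 27. No deviation. ✓
High-cost: normal capacity gives 27 − 0 = 27; excess capacity gives 96 − 61 = 35. Would deviate. ✗

No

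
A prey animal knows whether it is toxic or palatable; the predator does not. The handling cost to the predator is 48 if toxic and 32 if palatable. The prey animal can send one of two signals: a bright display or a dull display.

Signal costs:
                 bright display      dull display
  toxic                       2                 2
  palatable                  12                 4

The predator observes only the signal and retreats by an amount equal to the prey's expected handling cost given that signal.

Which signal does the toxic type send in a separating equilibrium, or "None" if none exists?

Try toxic → bright display, palatable → dull display:
  Under separation the predator infers type exactly: bright display → toxic (pays 48), dull display → palatable (pays 32).
  Toxic: bright display gives 48 − 2 = 46; dull display gives 32 − 2 = 30. No deviation. ✓
  Palatable: dull display gives 32 − 4 = 28; bright display gives 48 − 12 = 36. Would deviate. ✗
Try toxic → dull display, palatable → bright display:
  Under separation the predator infers type exactly: dull display → toxic (pays 48), bright display → palatable (pays 32).
  Toxic: dull display gives 48 − 2 = 46; bright display gives 32 − 2 = 30. No deviation. ✓
  Palatable: bright display gives 32 − 12 = 20; dull display gives 48 − 4 = 44. Would deviate. ✗
Neither assignment is incentive-compatible.

None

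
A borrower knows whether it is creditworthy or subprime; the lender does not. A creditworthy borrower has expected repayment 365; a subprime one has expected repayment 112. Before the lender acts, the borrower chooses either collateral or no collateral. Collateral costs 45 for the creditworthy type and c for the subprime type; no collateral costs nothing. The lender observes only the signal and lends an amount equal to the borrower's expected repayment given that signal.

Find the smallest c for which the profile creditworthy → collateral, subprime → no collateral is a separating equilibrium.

Under separation: collateral → creditworthy (pays 365); no collateral → subprime (pays 112).
Creditworthy: 365 − 45 = 320 ≥ 112 − 0 = 112. Holds regardless of c. ✓
Subprime: 112 − 0 ≥ 365 − c, so c ≥ 365 − 112 = 253.

253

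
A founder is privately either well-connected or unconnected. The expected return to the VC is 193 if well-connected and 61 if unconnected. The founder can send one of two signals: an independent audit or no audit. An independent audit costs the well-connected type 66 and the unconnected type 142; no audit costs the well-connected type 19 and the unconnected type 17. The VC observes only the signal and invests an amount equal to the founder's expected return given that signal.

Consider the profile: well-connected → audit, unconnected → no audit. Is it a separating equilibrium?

No

If types separate, audit earns payment 193 and no audit earns 61.
Well-connected: audit gives 193 − 66 = 127; no audit gives 61 − 19 = 42. No deviation. ✓
Unconnected: no audit gives 61 − 17 = 44; audit gives 193 − 142 = 51. Would deviate. ✗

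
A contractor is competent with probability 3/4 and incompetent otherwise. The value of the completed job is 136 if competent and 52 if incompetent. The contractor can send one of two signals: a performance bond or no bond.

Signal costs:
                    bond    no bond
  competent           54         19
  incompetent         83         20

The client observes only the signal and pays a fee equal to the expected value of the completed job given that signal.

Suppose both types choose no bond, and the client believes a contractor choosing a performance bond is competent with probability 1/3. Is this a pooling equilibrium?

Yes

On the equilibrium path (no bond) the client holds the prior 3/4 and pays 3/4·136 + 1/4·52 = 115. Off-path (bond) belief 1/3 gives 1/3·136 + 2/3·52 = 80.
Competent: no bond gives 115 − 19 = 96; bond gives 80 − 54 = 26. Stays. ✓
Incompetent: no bond gives 115 − 20 = 95; bond gives 80 − 83 = -3. Stays. ✓
Beliefs are Bayes-consistent on-path and both types best-respond.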